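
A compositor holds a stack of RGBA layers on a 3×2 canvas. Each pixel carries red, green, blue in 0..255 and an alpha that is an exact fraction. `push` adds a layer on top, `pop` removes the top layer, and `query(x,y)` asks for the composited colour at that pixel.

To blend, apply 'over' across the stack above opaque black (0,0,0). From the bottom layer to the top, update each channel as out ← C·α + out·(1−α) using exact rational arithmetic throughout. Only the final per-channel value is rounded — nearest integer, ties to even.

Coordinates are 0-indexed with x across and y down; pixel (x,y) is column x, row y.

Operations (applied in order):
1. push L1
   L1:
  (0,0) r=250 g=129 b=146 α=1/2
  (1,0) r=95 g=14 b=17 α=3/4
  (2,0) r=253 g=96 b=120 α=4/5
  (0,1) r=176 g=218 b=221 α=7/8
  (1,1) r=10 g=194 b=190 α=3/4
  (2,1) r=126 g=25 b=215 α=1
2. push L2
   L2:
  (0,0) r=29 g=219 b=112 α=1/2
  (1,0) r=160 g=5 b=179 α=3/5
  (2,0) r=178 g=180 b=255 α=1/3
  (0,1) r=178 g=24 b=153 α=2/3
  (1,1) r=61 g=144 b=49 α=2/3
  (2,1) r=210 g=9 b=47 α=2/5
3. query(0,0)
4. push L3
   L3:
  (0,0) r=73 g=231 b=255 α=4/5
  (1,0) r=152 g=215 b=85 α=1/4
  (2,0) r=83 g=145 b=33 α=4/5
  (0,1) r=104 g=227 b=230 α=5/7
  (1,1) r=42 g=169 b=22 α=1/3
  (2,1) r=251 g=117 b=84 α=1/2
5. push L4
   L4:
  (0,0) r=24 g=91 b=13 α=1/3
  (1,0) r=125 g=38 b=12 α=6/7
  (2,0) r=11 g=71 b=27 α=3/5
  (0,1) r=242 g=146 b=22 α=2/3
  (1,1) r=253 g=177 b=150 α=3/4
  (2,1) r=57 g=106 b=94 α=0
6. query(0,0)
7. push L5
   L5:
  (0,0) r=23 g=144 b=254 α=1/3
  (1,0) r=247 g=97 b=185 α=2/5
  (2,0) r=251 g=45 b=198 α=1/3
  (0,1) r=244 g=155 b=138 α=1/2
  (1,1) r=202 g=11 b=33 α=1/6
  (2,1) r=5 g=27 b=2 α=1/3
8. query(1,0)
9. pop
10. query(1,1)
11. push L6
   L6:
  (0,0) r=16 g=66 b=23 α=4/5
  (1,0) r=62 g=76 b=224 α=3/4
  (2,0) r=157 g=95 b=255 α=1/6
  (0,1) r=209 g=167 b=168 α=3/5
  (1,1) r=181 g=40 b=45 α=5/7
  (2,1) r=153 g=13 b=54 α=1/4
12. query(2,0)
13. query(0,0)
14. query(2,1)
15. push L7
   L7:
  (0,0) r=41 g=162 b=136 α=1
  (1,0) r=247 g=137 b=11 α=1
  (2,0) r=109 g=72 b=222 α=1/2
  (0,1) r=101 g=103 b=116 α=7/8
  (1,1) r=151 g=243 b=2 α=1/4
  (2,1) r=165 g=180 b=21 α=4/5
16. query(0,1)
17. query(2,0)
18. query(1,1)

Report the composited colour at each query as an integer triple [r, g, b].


query (0,0) [L1,L2] — begin 0,0,0
after L1 α=1/2: [125, 129/2, 73]
after L2 α=1/2: [77, 567/4, 185/2]
rounded: [77, 142, 92]

at x=0,y=0 over L1,L2,L3,L4:
+L1 (α=1/2) → [125, 129/2, 73]
+L2 (α=1/2) → [77, 567/4, 185/2]
+L3 (α=4/5) → [369/5, 4263/20, 445/2]
+L4 (α=1/3) → [286/5, 5173/30, 458/3]
→ [57, 172, 153]

query (1,0) [L1,L2,L3,L4,L5] — begin 0,0,0
after L1 α=3/4: [285/4, 21/2, 51/4]
after L2 α=3/5: [249/2, 36/5, 225/2]
after L3 α=1/4: [1051/8, 1183/20, 845/8]
after L4 α=6/7: [7051/56, 5743/140, 203/8]
after L5 α=2/5: [48817/280, 44389/700, 3569/40]
rounded: [174, 63, 89]

query (1,1) [L1,L2,L3,L4] — begin 0,0,0
after L1 α=3/4: [15/2, 291/2, 285/2]
after L2 α=2/3: [259/6, 289/2, 481/6]
after L3 α=1/3: [385/9, 458/3, 547/9]
after L4 α=3/4: [1804/9, 2051/12, 4597/36]
rounded: [200, 171, 128]

query (2,0) [L1,L2,L3,L4,L6] — begin 0,0,0
L1 α=4/5: [1012/5, 384/5, 96]
L2 α=1/3: [2914/15, 556/5, 149]
L3 α=4/5: [7894/75, 3456/25, 281/5]
L4 α=3/5: [18263/375, 12237/125, 967/25]
L6 α=1/6: [15019/225, 7306/75, 1121/15]
→ [67, 97, 75]

at x=0,y=0 over L1,L2,L3,L4,L6:
L1 α=1/2: [125, 129/2, 73]
L2 α=1/2: [77, 567/4, 185/2]
L3 α=4/5: [369/5, 4263/20, 445/2]
L4 α=1/3: [286/5, 5173/30, 458/3]
L6 α=4/5: [606/25, 13093/150, 734/15]
= [24, 87, 49]

(2,1) stack=L1,L2,L3,L4,L6; from [0,0,0]:
L1 α=1: [126, 25, 215]
L2 α=2/5: [798/5, 93/5, 739/5]
L3 α=1/2: [2053/10, 339/5, 1159/10]
L4 α=0: [2053/10, 339/5, 1159/10]
L6 α=1/4: [7689/40, 541/10, 4017/40]
= [192, 54, 100]

query (0,1) [L1,L2,L3,L4,L6,L7] — begin 0,0,0
+L1 (α=7/8) → [154, 763/4, 1547/8]
+L2 (α=2/3) → [170, 955/12, 3995/24]
+L3 (α=5/7) → [860/7, 7765/42, 17795/84]
+L4 (α=2/3) → [1416/7, 20029/126, 21491/252]
+L6 (α=3/5) → [7221/35, 51592/315, 16999/126]
+L7 (α=7/8) → [15983/140, 278707/2520, 119311/1008]
= [114, 111, 118]

at x=2,y=0 over L1,L2,L3,L4,L6,L7:
L1 α=4/5: [1012/5, 384/5, 96]
L2 α=1/3: [2914/15, 556/5, 149]
L3 α=4/5: [7894/75, 3456/25, 281/5]
L4 α=3/5: [18263/375, 12237/125, 967/25]
L6 α=1/6: [15019/225, 7306/75, 1121/15]
L7 α=1/2: [19772/225, 6353/75, 4451/30]
rounded: [88, 85, 148]

(1,1) stack=L1,L2,L3,L4,L6,L7; from [0,0,0]:
L1 α=3/4: [15/2, 291/2, 285/2]
L2 α=2/3: [259/6, 289/2, 481/6]
L3 α=1/3: [385/9, 458/3, 547/9]
L4 α=3/4: [1804/9, 2051/12, 4597/36]
L6 α=5/7: [1679/9, 3251/42, 8647/126]
L7 α=1/4: [533/3, 6653/56, 8731/168]
rounded: [178, 119, 52]


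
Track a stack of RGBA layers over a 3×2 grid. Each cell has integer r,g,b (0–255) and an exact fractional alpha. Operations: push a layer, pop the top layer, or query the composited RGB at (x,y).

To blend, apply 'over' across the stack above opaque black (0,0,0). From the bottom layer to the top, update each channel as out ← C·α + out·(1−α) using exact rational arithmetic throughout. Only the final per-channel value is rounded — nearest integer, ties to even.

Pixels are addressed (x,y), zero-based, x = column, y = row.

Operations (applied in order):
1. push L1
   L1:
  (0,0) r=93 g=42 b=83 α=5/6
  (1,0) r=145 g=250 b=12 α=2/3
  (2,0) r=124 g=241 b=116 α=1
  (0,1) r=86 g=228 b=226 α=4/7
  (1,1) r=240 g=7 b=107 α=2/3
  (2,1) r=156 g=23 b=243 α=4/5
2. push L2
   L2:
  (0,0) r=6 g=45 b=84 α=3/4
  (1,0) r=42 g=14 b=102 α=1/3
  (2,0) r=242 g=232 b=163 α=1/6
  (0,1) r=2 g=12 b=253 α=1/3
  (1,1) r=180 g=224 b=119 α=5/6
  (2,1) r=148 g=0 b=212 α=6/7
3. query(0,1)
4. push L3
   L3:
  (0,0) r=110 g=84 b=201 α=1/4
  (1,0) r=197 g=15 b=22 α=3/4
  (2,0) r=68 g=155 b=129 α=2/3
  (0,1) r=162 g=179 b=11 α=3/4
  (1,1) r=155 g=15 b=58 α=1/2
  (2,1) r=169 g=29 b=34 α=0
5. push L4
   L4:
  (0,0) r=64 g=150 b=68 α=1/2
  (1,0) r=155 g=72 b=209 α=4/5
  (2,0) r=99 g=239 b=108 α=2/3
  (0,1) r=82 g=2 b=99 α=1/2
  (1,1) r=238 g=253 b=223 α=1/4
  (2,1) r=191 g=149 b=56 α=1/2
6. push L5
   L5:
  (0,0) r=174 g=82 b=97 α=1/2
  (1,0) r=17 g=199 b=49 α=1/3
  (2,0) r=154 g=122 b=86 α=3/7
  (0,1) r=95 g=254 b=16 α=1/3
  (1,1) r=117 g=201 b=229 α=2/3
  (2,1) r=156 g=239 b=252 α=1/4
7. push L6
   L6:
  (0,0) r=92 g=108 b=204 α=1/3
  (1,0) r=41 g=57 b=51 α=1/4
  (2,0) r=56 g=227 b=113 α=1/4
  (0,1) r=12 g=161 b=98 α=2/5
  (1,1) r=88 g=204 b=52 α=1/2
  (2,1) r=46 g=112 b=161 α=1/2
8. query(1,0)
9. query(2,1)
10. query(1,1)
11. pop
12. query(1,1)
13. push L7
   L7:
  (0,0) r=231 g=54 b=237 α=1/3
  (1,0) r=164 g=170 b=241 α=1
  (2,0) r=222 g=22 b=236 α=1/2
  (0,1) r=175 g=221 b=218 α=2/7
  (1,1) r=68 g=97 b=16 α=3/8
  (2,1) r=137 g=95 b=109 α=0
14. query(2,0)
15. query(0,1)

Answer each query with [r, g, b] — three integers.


(0,1) stack=L1,L2; from [0,0,0]:
L1 α=4/7: [344/7, 912/7, 904/7]
L2 α=1/3: [234/7, 636/7, 1193/7]
rounded: [33, 91, 170]

at x=1,y=0 over L1,L2,L3,L4,L5,L6:
L1 α=2/3: [290/3, 500/3, 8]
L2 α=1/3: [706/9, 1042/9, 118/3]
L3 α=3/4: [6025/36, 1447/36, 79/3]
L4 α=4/5: [5669/36, 2363/36, 2587/15]
L5 α=1/3: [5975/54, 5945/54, 5909/45]
L6 α=1/4: [6713/72, 6971/72, 3337/30]
rounded: [93, 97, 111]

(2,1) stack=L1,L2,L3,L4,L5,L6; from [0,0,0]:
+L1 (α=4/5) → [624/5, 92/5, 972/5]
+L2 (α=6/7) → [5064/35, 92/35, 7332/35]
+L3 (α=0) → [5064/35, 92/35, 7332/35]
+L4 (α=1/2) → [11749/70, 5307/70, 4646/35]
+L5 (α=1/4) → [46167/280, 32651/280, 11379/70]
+L6 (α=1/2) → [59047/560, 64011/560, 22649/140]
rounded: [105, 114, 162]

query (1,1) [L1,L2,L3,L4,L5,L6] — begin 0,0,0
+L1 (α=2/3) → [160, 14/3, 214/3]
+L2 (α=5/6) → [530/3, 1687/9, 1999/18]
+L3 (α=1/2) → [995/6, 911/9, 3043/36]
+L4 (α=1/4) → [1471/8, 835/6, 5719/48]
+L5 (α=2/3) → [3343/24, 3247/18, 27703/144]
+L6 (α=1/2) → [5455/48, 6919/36, 35191/288]
→ [114, 192, 122]

at x=1,y=1 over L1,L2,L3,L4,L5:
L1 α=2/3: [160, 14/3, 214/3]
L2 α=5/6: [530/3, 1687/9, 1999/18]
L3 α=1/2: [995/6, 911/9, 3043/36]
L4 α=1/4: [1471/8, 835/6, 5719/48]
L5 α=2/3: [3343/24, 3247/18, 27703/144]
→ [139, 180, 192]

query (2,0) [L1,L2,L3,L4,L5,L7] — begin 0,0,0
L1 α=1: [124, 241, 116]
L2 α=1/6: [431/3, 479/2, 743/6]
L3 α=2/3: [839/9, 1099/6, 2291/18]
L4 α=2/3: [2621/27, 3967/18, 6179/54]
L5 α=3/7: [22958/189, 1604/9, 19324/189]
L7 α=1/2: [32458/189, 901/9, 31964/189]
rounded: [172, 100, 169]

query (0,1) [L1,L2,L3,L4,L5,L7] — begin 0,0,0
after L1 α=4/7: [344/7, 912/7, 904/7]
after L2 α=1/3: [234/7, 636/7, 1193/7]
after L3 α=3/4: [909/7, 4395/28, 356/7]
after L4 α=1/2: [1483/14, 4451/56, 1049/14]
after L5 α=1/3: [716/7, 11563/84, 387/7]
after L7 α=2/7: [6030/49, 94943/588, 4987/49]
= [123, 161, 102]


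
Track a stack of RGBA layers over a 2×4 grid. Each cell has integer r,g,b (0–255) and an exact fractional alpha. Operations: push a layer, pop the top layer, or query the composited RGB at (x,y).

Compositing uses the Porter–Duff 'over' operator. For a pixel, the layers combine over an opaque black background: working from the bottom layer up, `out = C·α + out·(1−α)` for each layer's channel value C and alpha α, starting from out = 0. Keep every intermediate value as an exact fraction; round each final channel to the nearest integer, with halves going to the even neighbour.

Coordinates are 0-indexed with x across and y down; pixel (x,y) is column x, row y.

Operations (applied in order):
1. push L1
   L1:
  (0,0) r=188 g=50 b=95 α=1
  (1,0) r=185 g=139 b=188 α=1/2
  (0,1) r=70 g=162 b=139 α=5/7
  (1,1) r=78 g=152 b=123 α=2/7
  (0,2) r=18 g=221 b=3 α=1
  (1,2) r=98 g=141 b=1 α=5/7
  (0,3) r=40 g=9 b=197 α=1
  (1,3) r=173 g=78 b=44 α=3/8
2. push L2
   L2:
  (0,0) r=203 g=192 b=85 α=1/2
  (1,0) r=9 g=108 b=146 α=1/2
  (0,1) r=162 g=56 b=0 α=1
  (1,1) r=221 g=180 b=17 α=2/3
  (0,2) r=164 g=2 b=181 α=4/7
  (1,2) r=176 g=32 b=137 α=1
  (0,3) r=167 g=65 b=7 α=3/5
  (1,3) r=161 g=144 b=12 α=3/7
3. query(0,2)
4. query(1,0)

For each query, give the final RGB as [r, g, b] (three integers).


(0,2) stack=L1,L2; from [0,0,0]:
L1 α=1: [18, 221, 3]
L2 α=4/7: [710/7, 671/7, 733/7]
= [101, 96, 105]

(1,0) stack=L1,L2; from [0,0,0]:
after L1 α=1/2: [185/2, 139/2, 94]
after L2 α=1/2: [203/4, 355/4, 120]
= [51, 89, 120]


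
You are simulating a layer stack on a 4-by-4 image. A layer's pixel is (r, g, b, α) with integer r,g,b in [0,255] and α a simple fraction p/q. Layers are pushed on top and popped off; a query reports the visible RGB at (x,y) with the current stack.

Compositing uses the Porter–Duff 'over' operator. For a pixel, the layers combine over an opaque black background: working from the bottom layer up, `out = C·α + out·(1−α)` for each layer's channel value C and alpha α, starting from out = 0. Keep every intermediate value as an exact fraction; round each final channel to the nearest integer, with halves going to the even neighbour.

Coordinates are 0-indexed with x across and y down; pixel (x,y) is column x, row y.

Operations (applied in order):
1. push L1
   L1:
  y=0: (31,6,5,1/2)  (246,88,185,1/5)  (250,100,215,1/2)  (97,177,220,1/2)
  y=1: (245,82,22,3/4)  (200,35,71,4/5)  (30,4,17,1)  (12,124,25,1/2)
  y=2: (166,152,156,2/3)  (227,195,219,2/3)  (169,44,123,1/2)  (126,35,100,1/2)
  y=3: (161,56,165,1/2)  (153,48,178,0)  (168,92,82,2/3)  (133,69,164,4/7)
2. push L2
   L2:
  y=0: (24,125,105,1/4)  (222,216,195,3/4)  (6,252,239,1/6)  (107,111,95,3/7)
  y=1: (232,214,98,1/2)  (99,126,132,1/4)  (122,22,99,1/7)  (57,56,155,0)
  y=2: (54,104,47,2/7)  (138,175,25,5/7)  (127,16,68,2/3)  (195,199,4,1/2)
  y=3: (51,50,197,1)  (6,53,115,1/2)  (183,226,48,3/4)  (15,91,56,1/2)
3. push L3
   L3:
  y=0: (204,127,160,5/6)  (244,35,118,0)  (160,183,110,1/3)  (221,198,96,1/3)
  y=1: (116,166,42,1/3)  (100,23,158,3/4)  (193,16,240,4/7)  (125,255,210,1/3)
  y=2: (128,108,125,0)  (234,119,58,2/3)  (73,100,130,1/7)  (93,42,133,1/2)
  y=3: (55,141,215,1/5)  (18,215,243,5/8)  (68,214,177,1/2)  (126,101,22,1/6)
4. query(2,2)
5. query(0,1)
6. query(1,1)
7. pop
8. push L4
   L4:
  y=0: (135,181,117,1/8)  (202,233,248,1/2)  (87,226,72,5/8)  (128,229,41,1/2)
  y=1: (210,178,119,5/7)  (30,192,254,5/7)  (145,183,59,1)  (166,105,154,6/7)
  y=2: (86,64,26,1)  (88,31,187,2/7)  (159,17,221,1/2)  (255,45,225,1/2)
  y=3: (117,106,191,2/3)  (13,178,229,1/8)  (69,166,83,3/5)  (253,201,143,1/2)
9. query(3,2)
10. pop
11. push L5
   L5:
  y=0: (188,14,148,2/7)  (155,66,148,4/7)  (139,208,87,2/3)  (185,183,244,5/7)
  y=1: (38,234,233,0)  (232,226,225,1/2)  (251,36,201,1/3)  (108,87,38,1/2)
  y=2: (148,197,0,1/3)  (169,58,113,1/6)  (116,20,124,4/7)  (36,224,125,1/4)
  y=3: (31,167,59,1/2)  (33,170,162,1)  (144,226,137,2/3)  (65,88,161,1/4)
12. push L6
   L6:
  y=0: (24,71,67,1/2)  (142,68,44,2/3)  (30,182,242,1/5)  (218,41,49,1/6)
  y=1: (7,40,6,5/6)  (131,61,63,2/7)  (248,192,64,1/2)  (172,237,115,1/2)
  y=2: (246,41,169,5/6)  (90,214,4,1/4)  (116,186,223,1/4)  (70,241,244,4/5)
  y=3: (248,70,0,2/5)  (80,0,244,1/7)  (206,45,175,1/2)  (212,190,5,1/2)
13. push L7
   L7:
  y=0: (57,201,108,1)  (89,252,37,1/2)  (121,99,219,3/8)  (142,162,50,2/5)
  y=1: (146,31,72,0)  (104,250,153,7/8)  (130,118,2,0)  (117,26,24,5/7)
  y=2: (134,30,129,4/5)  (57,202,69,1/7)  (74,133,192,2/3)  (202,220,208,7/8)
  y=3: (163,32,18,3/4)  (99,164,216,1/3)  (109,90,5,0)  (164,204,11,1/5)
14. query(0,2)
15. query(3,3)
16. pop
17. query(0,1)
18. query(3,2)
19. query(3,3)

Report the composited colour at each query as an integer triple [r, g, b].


at x=2,y=2 over L1,L2,L3:
L1 α=1/2: [169/2, 22, 123/2]
L2 α=2/3: [677/6, 18, 395/6]
L3 α=1/7: [750/7, 208/7, 75]
→ [107, 30, 75]

at x=0,y=1 over L1,L2,L3:
L1 α=3/4: [735/4, 123/2, 33/2]
L2 α=1/2: [1663/8, 551/4, 229/4]
L3 α=1/3: [709/4, 883/6, 313/6]
rounded: [177, 147, 52]

query (1,1) [L1,L2,L3] — begin 0,0,0
L1 α=4/5: [160, 28, 284/5]
L2 α=1/4: [579/4, 105/2, 378/5]
L3 α=3/4: [1779/16, 243/8, 687/5]
rounded: [111, 30, 137]

at x=3,y=2 over L1,L2,L4:
after L1 α=1/2: [63, 35/2, 50]
after L2 α=1/2: [129, 433/4, 27]
after L4 α=1/2: [192, 613/8, 126]
= [192, 77, 126]

at x=0,y=2 over L1,L2,L5,L6,L7:
L1 α=2/3: [332/3, 304/3, 104]
L2 α=2/7: [1984/21, 2144/21, 614/7]
L5 α=1/3: [7076/63, 8425/63, 1228/21]
L6 α=5/6: [42283/189, 10670/189, 18973/126]
L7 α=4/5: [143587/945, 6670/189, 83989/630]
rounded: [152, 35, 133]

query (3,3) [L1,L2,L5,L6,L7] — begin 0,0,0
+L1 (α=4/7) → [76, 276/7, 656/7]
+L2 (α=1/2) → [91/2, 913/14, 524/7]
+L5 (α=1/4) → [403/8, 3971/56, 2699/28]
+L6 (α=1/2) → [2099/16, 14611/112, 2839/56]
+L7 (α=1/5) → [551/4, 20323/140, 2993/70]
= [138, 145, 43]

at x=0,y=1 over L1,L2,L5,L6:
after L1 α=3/4: [735/4, 123/2, 33/2]
after L2 α=1/2: [1663/8, 551/4, 229/4]
after L5 α=0: [1663/8, 551/4, 229/4]
after L6 α=5/6: [1943/48, 1351/24, 349/24]
rounded: [40, 56, 15]

(3,2) stack=L1,L2,L5,L6; from [0,0,0]:
after L1 α=1/2: [63, 35/2, 50]
after L2 α=1/2: [129, 433/4, 27]
after L5 α=1/4: [423/4, 2195/16, 103/2]
after L6 α=4/5: [1543/20, 17619/80, 411/2]
→ [77, 220, 206]

(3,3) stack=L1,L2,L5,L6; from [0,0,0]:
L1 α=4/7: [76, 276/7, 656/7]
L2 α=1/2: [91/2, 913/14, 524/7]
L5 α=1/4: [403/8, 3971/56, 2699/28]
L6 α=1/2: [2099/16, 14611/112, 2839/56]
rounded: [131, 130, 51]


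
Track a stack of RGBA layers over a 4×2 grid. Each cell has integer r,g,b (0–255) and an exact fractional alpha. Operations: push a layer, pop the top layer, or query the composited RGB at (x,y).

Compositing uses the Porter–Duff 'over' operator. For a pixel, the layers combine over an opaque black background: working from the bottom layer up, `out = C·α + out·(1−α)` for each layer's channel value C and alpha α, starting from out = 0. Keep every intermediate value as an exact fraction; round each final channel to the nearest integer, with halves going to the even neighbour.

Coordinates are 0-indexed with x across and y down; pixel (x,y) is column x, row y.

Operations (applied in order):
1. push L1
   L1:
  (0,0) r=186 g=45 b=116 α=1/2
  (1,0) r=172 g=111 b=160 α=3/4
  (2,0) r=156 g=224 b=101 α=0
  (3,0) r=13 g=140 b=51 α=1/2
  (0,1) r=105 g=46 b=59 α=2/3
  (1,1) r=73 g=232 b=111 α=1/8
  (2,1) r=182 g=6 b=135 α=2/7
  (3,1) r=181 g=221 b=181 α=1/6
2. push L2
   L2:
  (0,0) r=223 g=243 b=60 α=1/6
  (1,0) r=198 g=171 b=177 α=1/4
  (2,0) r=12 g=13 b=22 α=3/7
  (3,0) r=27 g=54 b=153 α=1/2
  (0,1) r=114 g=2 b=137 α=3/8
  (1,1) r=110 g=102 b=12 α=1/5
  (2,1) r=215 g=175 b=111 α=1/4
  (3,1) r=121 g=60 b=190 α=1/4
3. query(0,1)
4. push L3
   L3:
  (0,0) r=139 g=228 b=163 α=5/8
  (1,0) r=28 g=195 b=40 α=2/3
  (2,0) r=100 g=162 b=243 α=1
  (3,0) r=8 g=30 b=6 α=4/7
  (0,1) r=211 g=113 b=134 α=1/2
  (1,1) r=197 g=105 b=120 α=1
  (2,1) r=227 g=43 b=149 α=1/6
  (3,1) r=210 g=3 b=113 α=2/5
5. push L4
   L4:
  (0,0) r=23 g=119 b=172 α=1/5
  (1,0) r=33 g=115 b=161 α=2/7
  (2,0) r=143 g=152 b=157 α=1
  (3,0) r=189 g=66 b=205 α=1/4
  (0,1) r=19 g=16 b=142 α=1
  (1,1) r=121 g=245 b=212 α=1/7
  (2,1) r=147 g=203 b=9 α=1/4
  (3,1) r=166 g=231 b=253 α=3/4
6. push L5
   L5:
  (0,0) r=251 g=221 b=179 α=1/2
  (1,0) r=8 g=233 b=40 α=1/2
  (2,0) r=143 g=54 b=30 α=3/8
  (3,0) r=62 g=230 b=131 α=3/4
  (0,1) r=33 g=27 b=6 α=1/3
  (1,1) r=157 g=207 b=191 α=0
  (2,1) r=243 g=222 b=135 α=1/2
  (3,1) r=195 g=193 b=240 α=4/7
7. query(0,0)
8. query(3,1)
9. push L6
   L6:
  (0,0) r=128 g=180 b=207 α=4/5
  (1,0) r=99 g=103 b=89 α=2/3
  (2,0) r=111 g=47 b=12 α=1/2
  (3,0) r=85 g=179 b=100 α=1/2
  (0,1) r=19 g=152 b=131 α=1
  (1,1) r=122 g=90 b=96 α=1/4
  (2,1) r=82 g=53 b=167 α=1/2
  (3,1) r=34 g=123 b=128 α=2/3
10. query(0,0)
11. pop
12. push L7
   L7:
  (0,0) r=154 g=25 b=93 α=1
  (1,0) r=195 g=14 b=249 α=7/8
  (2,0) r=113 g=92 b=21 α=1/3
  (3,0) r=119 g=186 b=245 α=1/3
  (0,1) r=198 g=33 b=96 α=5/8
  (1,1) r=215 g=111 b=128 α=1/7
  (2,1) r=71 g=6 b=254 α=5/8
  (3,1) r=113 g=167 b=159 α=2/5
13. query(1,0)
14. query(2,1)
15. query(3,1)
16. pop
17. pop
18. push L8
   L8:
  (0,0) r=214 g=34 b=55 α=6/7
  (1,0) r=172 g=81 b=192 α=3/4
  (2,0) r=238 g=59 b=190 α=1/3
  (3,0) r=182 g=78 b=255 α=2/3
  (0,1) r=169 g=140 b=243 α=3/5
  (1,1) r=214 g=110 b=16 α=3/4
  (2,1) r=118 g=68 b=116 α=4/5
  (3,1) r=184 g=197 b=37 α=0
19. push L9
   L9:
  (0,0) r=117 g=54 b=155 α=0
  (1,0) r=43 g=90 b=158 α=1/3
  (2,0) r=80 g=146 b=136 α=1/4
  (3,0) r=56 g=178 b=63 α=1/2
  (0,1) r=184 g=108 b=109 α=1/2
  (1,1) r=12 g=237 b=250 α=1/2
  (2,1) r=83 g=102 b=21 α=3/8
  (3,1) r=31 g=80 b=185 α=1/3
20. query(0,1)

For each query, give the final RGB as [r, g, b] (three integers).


query (0,1) [L1,L2] — begin 0,0,0
+L1 (α=2/3) → [70, 92/3, 118/3]
+L2 (α=3/8) → [173/2, 239/12, 1823/24]
→ [86, 20, 76]

at x=0,y=0 over L1,L2,L3,L4,L5:
+L1 (α=1/2) → [93, 45/2, 58]
+L2 (α=1/6) → [344/3, 237/4, 175/3]
+L3 (α=5/8) → [1039/8, 5271/32, 495/4]
+L4 (α=1/5) → [217/2, 6223/40, 667/5]
+L5 (α=1/2) → [719/4, 15063/80, 781/5]
rounded: [180, 188, 156]

query (3,1) [L1,L2,L3,L4,L5] — begin 0,0,0
L1 α=1/6: [181/6, 221/6, 181/6]
L2 α=1/4: [423/8, 341/8, 561/8]
L3 α=2/5: [4629/40, 1071/40, 3491/40]
L4 α=3/4: [24549/160, 28791/160, 33851/160]
L5 α=4/7: [198447/1120, 209893/1120, 255153/1120]
rounded: [177, 187, 228]

query (0,0) [L1,L2,L3,L4,L5,L6] — begin 0,0,0
after L1 α=1/2: [93, 45/2, 58]
after L2 α=1/6: [344/3, 237/4, 175/3]
after L3 α=5/8: [1039/8, 5271/32, 495/4]
after L4 α=1/5: [217/2, 6223/40, 667/5]
after L5 α=1/2: [719/4, 15063/80, 781/5]
after L6 α=4/5: [2767/20, 72663/400, 4921/25]
→ [138, 182, 197]

at x=1,y=0 over L1,L2,L3,L4,L5,L7:
+L1 (α=3/4) → [129, 333/4, 120]
+L2 (α=1/4) → [585/4, 1683/16, 537/4]
+L3 (α=2/3) → [809/12, 2641/16, 857/12]
+L4 (α=2/7) → [691/12, 16885/112, 8149/84]
+L5 (α=1/2) → [787/24, 42981/224, 11509/168]
+L7 (α=7/8) → [33547/192, 64933/1792, 304333/1344]
→ [175, 36, 226]

at x=2,y=1 over L1,L2,L3,L4,L5,L7:
L1 α=2/7: [52, 12/7, 270/7]
L2 α=1/4: [371/4, 1261/28, 1587/28]
L3 α=1/6: [921/8, 2503/56, 12107/168]
L4 α=1/4: [3939/32, 18877/224, 12611/224]
L5 α=1/2: [11715/64, 68605/448, 42851/448]
L7 α=5/8: [57865/512, 219255/3584, 697513/3584]
rounded: [113, 61, 195]

at x=3,y=1 over L1,L2,L3,L4,L5,L7:
+L1 (α=1/6) → [181/6, 221/6, 181/6]
+L2 (α=1/4) → [423/8, 341/8, 561/8]
+L3 (α=2/5) → [4629/40, 1071/40, 3491/40]
+L4 (α=3/4) → [24549/160, 28791/160, 33851/160]
+L5 (α=4/7) → [198447/1120, 209893/1120, 255153/1120]
+L7 (α=2/5) → [848461/5600, 1003759/5600, 1121619/5600]
→ [152, 179, 200]

(0,1) stack=L1,L2,L3,L4,L8,L9; from [0,0,0]:
after L1 α=2/3: [70, 92/3, 118/3]
after L2 α=3/8: [173/2, 239/12, 1823/24]
after L3 α=1/2: [595/4, 1595/24, 5039/48]
after L4 α=1: [19, 16, 142]
after L8 α=3/5: [109, 452/5, 1013/5]
after L9 α=1/2: [293/2, 496/5, 779/5]
→ [146, 99, 156]


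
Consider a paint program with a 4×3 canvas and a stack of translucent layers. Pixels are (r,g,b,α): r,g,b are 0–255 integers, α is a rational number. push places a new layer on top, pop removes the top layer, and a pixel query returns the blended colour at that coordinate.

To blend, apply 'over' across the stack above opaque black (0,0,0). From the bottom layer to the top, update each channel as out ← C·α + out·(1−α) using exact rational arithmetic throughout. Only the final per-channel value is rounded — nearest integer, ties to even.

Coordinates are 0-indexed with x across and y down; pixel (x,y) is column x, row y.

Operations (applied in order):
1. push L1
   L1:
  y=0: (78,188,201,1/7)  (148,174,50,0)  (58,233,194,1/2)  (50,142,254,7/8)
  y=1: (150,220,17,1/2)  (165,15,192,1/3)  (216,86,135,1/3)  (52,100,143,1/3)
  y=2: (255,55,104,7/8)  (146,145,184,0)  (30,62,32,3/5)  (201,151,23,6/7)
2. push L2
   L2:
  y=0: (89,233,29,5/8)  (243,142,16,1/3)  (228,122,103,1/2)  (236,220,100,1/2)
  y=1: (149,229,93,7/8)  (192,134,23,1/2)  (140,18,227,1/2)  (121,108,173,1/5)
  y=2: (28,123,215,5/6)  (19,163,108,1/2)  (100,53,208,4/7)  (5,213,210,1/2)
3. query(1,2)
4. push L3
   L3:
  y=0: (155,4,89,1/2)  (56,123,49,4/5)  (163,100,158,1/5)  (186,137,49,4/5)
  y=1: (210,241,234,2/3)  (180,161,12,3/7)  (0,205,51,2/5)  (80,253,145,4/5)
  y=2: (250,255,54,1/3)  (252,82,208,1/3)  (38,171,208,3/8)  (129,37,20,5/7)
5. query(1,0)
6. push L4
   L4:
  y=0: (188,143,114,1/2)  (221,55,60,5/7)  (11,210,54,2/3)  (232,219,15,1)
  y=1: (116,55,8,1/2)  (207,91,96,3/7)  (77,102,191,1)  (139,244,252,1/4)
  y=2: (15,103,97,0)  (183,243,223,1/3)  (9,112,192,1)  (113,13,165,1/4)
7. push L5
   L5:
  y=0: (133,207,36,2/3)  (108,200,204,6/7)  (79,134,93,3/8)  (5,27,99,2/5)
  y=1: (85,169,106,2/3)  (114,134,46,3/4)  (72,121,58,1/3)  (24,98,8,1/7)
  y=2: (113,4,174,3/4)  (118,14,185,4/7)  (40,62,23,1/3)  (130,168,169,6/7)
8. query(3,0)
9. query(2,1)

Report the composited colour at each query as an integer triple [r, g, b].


at x=1,y=2 over L1,L2:
L1 α=0: [0, 0, 0]
L2 α=1/2: [19/2, 163/2, 54]
= [10, 82, 54]

query (1,0) [L1,L2,L3] — begin 0,0,0
+L1 (α=0) → [0, 0, 0]
+L2 (α=1/3) → [81, 142/3, 16/3]
+L3 (α=4/5) → [61, 1618/15, 604/15]
rounded: [61, 108, 40]

at x=3,y=0 over L1,L2,L3,L4,L5:
+L1 (α=7/8) → [175/4, 497/4, 889/4]
+L2 (α=1/2) → [1119/8, 1377/8, 1289/8]
+L3 (α=4/5) → [7071/40, 5761/40, 2857/40]
+L4 (α=1) → [232, 219, 15]
+L5 (α=2/5) → [706/5, 711/5, 243/5]
rounded: [141, 142, 49]

(2,1) stack=L1,L2,L3,L4,L5; from [0,0,0]:
+L1 (α=1/3) → [72, 86/3, 45]
+L2 (α=1/2) → [106, 70/3, 136]
+L3 (α=2/5) → [318/5, 96, 102]
+L4 (α=1) → [77, 102, 191]
+L5 (α=1/3) → [226/3, 325/3, 440/3]
rounded: [75, 108, 147]


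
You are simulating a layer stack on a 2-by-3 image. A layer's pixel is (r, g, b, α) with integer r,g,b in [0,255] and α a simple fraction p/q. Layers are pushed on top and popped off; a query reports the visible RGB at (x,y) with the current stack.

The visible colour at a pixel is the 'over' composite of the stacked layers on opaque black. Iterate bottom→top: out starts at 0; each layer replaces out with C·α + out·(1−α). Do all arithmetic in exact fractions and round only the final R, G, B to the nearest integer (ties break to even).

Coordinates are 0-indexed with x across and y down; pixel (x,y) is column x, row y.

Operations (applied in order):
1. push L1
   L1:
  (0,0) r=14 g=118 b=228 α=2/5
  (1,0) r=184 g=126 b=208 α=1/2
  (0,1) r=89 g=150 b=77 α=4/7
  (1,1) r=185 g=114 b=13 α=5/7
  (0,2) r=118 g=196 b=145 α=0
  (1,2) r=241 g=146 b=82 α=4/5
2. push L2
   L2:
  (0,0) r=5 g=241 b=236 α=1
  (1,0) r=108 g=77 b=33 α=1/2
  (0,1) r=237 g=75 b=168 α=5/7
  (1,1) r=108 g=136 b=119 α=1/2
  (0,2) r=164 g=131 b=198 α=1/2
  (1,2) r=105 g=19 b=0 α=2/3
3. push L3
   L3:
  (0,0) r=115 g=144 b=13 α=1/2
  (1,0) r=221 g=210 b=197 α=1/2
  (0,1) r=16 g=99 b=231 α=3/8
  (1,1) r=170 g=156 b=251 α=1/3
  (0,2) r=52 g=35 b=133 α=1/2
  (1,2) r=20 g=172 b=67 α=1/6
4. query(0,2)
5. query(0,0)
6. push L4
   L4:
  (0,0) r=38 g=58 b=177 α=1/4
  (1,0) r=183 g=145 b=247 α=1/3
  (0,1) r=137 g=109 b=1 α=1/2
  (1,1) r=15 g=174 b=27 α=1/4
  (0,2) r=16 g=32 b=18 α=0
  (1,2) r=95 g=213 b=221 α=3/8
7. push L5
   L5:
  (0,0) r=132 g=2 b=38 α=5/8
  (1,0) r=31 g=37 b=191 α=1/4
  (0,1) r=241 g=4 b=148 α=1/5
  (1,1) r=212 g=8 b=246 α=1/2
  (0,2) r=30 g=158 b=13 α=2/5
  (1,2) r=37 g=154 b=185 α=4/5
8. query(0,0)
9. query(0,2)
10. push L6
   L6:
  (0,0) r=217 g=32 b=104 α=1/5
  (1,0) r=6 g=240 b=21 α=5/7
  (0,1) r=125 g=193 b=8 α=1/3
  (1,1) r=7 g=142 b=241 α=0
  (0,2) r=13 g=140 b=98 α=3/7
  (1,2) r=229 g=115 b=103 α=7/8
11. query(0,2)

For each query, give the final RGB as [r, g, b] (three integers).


at x=0,y=2 over L1,L2,L3:
+L1 (α=0) → [0, 0, 0]
+L2 (α=1/2) → [82, 131/2, 99]
+L3 (α=1/2) → [67, 201/4, 116]
= [67, 50, 116]

at x=0,y=0 over L1,L2,L3:
+L1 (α=2/5) → [28/5, 236/5, 456/5]
+L2 (α=1) → [5, 241, 236]
+L3 (α=1/2) → [60, 385/2, 249/2]
= [60, 192, 124]

query (0,0) [L1,L2,L3,L4,L5] — begin 0,0,0
+L1 (α=2/5) → [28/5, 236/5, 456/5]
+L2 (α=1) → [5, 241, 236]
+L3 (α=1/2) → [60, 385/2, 249/2]
+L4 (α=1/4) → [109/2, 1271/8, 1101/8]
+L5 (α=5/8) → [1647/16, 3893/64, 4823/64]
rounded: [103, 61, 75]

(0,2) stack=L1,L2,L3,L4,L5; from [0,0,0]:
+L1 (α=0) → [0, 0, 0]
+L2 (α=1/2) → [82, 131/2, 99]
+L3 (α=1/2) → [67, 201/4, 116]
+L4 (α=0) → [67, 201/4, 116]
+L5 (α=2/5) → [261/5, 1867/20, 374/5]
→ [52, 93, 75]

(0,2) stack=L1,L2,L3,L4,L5,L6; from [0,0,0]:
L1 α=0: [0, 0, 0]
L2 α=1/2: [82, 131/2, 99]
L3 α=1/2: [67, 201/4, 116]
L4 α=0: [67, 201/4, 116]
L5 α=2/5: [261/5, 1867/20, 374/5]
L6 α=3/7: [177/5, 3967/35, 2966/35]
→ [35, 113, 85]


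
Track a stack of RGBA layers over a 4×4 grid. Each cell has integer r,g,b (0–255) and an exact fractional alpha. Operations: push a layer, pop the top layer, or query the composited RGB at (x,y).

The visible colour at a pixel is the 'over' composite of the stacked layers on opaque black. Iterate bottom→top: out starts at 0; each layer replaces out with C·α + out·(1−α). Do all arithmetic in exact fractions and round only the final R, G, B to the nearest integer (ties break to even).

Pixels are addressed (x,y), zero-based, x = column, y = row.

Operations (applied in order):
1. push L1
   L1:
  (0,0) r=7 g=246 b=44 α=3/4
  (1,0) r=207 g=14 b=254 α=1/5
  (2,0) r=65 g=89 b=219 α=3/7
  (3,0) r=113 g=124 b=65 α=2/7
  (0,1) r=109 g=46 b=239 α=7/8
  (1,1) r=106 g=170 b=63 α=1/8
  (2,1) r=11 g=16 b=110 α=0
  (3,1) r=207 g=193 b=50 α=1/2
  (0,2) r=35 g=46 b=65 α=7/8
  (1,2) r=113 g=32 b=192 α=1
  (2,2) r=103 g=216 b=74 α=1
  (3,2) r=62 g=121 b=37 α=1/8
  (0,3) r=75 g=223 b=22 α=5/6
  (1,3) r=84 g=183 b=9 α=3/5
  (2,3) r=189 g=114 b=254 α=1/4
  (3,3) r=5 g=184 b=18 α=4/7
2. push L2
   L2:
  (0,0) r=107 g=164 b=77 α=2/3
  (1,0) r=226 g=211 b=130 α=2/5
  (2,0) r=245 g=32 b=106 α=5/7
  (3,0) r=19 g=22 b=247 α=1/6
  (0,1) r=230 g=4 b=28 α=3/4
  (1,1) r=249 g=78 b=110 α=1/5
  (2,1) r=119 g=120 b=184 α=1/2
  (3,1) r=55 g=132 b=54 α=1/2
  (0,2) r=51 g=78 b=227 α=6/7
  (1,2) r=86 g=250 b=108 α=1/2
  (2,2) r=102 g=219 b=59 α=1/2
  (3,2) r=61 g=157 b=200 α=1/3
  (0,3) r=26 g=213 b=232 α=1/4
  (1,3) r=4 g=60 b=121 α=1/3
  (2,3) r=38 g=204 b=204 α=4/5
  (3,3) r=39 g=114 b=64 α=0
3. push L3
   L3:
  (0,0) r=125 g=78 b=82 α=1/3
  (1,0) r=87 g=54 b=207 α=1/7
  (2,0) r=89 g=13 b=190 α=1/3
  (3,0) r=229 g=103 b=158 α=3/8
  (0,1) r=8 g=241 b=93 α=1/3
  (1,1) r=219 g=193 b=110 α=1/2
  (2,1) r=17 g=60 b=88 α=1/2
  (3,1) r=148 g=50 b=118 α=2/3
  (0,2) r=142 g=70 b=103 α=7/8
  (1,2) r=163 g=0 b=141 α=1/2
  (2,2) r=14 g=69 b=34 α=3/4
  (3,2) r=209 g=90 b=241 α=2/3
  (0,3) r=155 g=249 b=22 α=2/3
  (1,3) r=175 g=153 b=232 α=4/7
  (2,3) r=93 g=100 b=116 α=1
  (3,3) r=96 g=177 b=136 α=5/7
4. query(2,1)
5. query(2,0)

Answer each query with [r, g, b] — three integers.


query (2,1) [L1,L2,L3] — begin 0,0,0
+L1 (α=0) → [0, 0, 0]
+L2 (α=1/2) → [119/2, 60, 92]
+L3 (α=1/2) → [153/4, 60, 90]
→ [38, 60, 90]

(2,0) stack=L1,L2,L3; from [0,0,0]:
after L1 α=3/7: [195/7, 267/7, 657/7]
after L2 α=5/7: [8965/49, 1654/49, 5024/49]
after L3 α=1/3: [22291/147, 1315/49, 19358/147]
→ [152, 27, 132]


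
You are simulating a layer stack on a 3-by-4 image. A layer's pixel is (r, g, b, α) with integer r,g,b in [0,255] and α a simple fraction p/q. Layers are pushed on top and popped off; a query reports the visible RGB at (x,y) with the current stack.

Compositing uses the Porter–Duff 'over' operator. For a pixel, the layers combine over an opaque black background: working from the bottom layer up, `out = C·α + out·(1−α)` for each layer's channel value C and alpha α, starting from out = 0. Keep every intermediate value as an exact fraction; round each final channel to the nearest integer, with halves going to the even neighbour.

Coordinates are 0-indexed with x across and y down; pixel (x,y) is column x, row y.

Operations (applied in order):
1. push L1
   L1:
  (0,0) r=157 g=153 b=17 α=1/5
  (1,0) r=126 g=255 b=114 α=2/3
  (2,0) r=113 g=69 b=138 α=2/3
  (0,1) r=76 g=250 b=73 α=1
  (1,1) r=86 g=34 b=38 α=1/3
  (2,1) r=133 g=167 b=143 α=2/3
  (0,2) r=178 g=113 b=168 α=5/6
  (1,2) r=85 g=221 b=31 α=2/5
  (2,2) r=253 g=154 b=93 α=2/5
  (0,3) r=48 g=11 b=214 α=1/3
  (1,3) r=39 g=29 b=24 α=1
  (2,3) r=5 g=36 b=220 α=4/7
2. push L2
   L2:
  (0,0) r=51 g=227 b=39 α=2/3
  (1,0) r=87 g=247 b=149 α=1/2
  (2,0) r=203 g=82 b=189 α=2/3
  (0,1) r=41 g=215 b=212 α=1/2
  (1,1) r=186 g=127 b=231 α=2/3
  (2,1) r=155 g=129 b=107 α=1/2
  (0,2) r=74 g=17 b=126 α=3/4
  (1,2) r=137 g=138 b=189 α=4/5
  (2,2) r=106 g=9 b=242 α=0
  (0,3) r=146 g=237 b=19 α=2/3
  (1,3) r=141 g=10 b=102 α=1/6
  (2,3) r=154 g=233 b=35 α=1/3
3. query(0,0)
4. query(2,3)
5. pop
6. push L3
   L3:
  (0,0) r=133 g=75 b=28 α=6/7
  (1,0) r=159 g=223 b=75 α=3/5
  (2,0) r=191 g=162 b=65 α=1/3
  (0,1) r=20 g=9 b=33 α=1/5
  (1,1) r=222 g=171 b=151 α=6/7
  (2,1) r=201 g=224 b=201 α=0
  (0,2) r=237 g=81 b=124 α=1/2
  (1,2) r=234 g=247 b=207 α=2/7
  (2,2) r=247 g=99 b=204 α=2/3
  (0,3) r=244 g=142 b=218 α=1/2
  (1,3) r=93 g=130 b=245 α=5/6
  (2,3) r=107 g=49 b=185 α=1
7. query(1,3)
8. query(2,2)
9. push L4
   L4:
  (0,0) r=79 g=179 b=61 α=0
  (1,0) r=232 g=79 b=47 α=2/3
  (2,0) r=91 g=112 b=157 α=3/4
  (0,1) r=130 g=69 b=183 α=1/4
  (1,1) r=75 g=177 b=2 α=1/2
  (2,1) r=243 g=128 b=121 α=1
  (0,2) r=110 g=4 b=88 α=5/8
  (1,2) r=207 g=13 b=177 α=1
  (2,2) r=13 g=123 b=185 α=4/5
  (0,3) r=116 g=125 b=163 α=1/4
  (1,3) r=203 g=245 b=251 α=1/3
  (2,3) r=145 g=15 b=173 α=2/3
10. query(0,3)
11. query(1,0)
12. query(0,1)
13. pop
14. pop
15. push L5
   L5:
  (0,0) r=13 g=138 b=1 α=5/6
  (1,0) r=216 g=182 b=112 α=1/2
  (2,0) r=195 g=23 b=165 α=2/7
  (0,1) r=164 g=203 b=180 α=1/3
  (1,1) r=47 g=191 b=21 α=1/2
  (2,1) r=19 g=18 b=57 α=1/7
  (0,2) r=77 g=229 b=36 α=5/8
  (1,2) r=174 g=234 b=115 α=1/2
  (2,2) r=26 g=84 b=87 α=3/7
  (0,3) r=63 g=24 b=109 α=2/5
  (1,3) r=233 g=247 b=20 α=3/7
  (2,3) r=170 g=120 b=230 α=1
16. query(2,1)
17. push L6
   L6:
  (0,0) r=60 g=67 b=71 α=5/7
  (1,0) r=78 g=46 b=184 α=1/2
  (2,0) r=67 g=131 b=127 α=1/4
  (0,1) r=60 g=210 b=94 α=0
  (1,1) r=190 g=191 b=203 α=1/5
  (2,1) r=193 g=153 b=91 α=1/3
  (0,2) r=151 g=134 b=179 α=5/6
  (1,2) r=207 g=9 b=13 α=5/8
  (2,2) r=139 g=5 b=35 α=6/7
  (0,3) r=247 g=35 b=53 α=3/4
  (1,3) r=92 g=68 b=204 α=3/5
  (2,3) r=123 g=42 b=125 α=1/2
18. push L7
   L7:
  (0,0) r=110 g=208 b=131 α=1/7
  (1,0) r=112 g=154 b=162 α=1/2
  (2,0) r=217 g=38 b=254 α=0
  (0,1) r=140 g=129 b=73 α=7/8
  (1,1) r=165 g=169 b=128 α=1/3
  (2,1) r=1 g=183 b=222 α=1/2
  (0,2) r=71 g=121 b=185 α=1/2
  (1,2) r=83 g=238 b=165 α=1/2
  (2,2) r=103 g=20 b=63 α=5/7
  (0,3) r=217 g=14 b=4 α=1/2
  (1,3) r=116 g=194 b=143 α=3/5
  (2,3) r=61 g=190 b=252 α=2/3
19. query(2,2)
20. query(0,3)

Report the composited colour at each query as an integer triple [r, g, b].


query (0,0) [L1,L2] — begin 0,0,0
after L1 α=1/5: [157/5, 153/5, 17/5]
after L2 α=2/3: [667/15, 2423/15, 407/15]
→ [44, 162, 27]

at x=2,y=3 over L1,L2:
L1 α=4/7: [20/7, 144/7, 880/7]
L2 α=1/3: [1118/21, 1919/21, 2005/21]
= [53, 91, 95]

at x=1,y=3 over L1,L3:
L1 α=1: [39, 29, 24]
L3 α=5/6: [84, 679/6, 1249/6]
= [84, 113, 208]

query (2,2) [L1,L3] — begin 0,0,0
L1 α=2/5: [506/5, 308/5, 186/5]
L3 α=2/3: [992/5, 1298/15, 742/5]
= [198, 87, 148]

at x=0,y=3 over L1,L3,L4:
after L1 α=1/3: [16, 11/3, 214/3]
after L3 α=1/2: [130, 437/6, 434/3]
after L4 α=1/4: [253/2, 687/8, 597/4]
= [126, 86, 149]

at x=1,y=0 over L1,L3,L4:
after L1 α=2/3: [84, 170, 76]
after L3 α=3/5: [129, 1009/5, 377/5]
after L4 α=2/3: [593/3, 1799/15, 847/15]
→ [198, 120, 56]

query (0,1) [L1,L3,L4] — begin 0,0,0
L1 α=1: [76, 250, 73]
L3 α=1/5: [324/5, 1009/5, 65]
L4 α=1/4: [811/10, 843/5, 189/2]
= [81, 169, 94]

(2,1) stack=L1,L5; from [0,0,0]:
+L1 (α=2/3) → [266/3, 334/3, 286/3]
+L5 (α=1/7) → [551/7, 98, 629/7]
rounded: [79, 98, 90]

query (2,2) [L1,L5,L6,L7] — begin 0,0,0
+L1 (α=2/5) → [506/5, 308/5, 186/5]
+L5 (α=3/7) → [2414/35, 356/5, 2049/35]
+L6 (α=6/7) → [31604/245, 506/35, 9399/245]
+L7 (α=5/7) → [189383/1715, 4512/245, 95973/1715]
→ [110, 18, 56]

at x=0,y=3 over L1,L5,L6,L7:
+L1 (α=1/3) → [16, 11/3, 214/3]
+L5 (α=2/5) → [174/5, 59/5, 432/5]
+L6 (α=3/4) → [3879/20, 146/5, 1227/20]
+L7 (α=1/2) → [8219/40, 108/5, 1307/40]
rounded: [205, 22, 33]


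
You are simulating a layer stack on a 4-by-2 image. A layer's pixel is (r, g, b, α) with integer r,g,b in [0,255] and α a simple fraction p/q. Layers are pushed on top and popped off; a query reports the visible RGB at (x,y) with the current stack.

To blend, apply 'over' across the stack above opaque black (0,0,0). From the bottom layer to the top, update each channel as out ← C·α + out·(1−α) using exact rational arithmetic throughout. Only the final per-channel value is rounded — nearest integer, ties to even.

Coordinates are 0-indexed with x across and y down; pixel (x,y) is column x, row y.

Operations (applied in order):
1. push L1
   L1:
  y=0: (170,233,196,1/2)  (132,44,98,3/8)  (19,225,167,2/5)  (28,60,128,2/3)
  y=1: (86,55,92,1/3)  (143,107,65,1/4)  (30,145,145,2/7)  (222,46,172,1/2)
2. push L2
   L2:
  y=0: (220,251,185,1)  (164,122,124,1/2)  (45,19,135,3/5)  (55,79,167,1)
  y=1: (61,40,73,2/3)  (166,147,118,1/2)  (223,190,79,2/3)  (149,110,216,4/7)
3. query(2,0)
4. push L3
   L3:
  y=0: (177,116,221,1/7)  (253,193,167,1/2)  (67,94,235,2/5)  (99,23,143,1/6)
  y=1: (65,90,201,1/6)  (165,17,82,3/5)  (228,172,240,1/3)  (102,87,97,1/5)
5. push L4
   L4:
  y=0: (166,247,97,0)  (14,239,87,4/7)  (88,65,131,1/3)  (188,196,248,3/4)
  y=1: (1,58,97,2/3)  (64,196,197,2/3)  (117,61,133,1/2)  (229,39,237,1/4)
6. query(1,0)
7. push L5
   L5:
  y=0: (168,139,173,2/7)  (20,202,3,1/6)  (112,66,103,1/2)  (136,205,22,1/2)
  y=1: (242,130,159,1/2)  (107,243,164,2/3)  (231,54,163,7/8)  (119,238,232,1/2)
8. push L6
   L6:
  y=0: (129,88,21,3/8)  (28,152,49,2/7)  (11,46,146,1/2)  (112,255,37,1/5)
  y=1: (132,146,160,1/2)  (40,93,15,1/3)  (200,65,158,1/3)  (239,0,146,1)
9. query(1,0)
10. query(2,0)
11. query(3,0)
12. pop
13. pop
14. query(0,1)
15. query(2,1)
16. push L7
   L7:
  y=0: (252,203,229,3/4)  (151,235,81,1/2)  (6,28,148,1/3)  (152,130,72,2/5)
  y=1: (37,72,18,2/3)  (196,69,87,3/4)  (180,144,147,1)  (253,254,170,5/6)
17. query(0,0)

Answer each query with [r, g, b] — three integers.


query (2,0) [L1,L2] — begin 0,0,0
after L1 α=2/5: [38/5, 90, 334/5]
after L2 α=3/5: [751/25, 237/5, 2693/25]
= [30, 47, 108]

at x=1,y=0 over L1,L2,L3,L4:
+L1 (α=3/8) → [99/2, 33/2, 147/4]
+L2 (α=1/2) → [427/4, 277/4, 643/8]
+L3 (α=1/2) → [1439/8, 1049/8, 1979/16]
+L4 (α=4/7) → [4765/56, 10795/56, 11505/112]
→ [85, 193, 103]

(1,0) stack=L1,L2,L3,L4,L5,L6; from [0,0,0]:
after L1 α=3/8: [99/2, 33/2, 147/4]
after L2 α=1/2: [427/4, 277/4, 643/8]
after L3 α=1/2: [1439/8, 1049/8, 1979/16]
after L4 α=4/7: [4765/56, 10795/56, 11505/112]
after L5 α=1/6: [8315/112, 65287/336, 19287/224]
after L6 α=2/7: [47847/784, 428579/2352, 118387/1568]
= [61, 182, 76]

(2,0) stack=L1,L2,L3,L4,L5,L6; from [0,0,0]:
+L1 (α=2/5) → [38/5, 90, 334/5]
+L2 (α=3/5) → [751/25, 237/5, 2693/25]
+L3 (α=2/5) → [5603/125, 1651/25, 19829/125]
+L4 (α=1/3) → [7402/125, 4927/75, 56033/375]
+L5 (α=1/2) → [10701/125, 9877/150, 47329/375]
+L6 (α=1/2) → [6038/125, 16777/300, 102079/750]
rounded: [48, 56, 136]

query (3,0) [L1,L2,L3,L4,L5,L6] — begin 0,0,0
L1 α=2/3: [56/3, 40, 256/3]
L2 α=1: [55, 79, 167]
L3 α=1/6: [187/3, 209/3, 163]
L4 α=3/4: [1879/12, 1973/12, 907/4]
L5 α=1/2: [3511/24, 4433/24, 995/8]
L6 α=1/5: [4183/30, 5963/30, 1069/10]
→ [139, 199, 107]

query (0,1) [L1,L2,L3,L4] — begin 0,0,0
after L1 α=1/3: [86/3, 55/3, 92/3]
after L2 α=2/3: [452/9, 295/9, 530/9]
after L3 α=1/6: [2845/54, 2285/54, 4459/54]
after L4 α=2/3: [2953/162, 8549/162, 14935/162]
= [18, 53, 92]

at x=2,y=1 over L1,L2,L3,L4:
after L1 α=2/7: [60/7, 290/7, 290/7]
after L2 α=2/3: [3182/21, 2950/21, 1396/21]
after L3 α=1/3: [11152/63, 9512/63, 7832/63]
after L4 α=1/2: [18523/126, 13355/126, 16211/126]
= [147, 106, 129]

query (0,0) [L1,L2,L3,L4,L7] — begin 0,0,0
after L1 α=1/2: [85, 233/2, 98]
after L2 α=1: [220, 251, 185]
after L3 α=1/7: [1497/7, 1622/7, 1331/7]
after L4 α=0: [1497/7, 1622/7, 1331/7]
after L7 α=3/4: [6789/28, 5885/28, 1535/7]
= [242, 210, 219]


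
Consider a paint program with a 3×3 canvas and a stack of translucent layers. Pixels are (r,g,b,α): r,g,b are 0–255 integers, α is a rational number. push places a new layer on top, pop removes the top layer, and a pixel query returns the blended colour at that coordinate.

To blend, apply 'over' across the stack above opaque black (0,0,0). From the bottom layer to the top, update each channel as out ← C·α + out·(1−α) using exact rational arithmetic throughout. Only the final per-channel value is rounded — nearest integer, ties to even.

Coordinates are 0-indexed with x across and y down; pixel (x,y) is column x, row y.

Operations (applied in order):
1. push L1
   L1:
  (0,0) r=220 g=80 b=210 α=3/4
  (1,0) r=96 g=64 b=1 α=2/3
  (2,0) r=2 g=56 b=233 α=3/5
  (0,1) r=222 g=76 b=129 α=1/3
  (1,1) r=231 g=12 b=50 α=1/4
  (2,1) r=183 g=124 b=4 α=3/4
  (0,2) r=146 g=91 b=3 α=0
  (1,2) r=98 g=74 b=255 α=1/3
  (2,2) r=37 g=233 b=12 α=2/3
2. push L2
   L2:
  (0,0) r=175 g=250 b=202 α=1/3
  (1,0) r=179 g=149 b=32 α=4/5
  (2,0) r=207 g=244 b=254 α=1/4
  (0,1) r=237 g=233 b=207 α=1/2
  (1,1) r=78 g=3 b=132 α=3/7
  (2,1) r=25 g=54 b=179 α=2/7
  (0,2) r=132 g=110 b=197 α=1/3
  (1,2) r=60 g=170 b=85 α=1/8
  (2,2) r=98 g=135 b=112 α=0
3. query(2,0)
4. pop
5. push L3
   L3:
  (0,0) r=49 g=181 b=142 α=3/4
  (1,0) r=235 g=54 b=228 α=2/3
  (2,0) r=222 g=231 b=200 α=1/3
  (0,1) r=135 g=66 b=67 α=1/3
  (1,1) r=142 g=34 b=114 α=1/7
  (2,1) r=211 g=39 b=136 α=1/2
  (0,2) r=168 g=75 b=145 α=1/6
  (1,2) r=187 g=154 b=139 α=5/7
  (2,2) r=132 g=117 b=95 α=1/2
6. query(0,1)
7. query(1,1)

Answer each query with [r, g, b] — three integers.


(2,0) stack=L1,L2; from [0,0,0]:
L1 α=3/5: [6/5, 168/5, 699/5]
L2 α=1/4: [1053/20, 431/5, 3367/20]
= [53, 86, 168]

(0,1) stack=L1,L3; from [0,0,0]:
L1 α=1/3: [74, 76/3, 43]
L3 α=1/3: [283/3, 350/9, 51]
rounded: [94, 39, 51]

(1,1) stack=L1,L3; from [0,0,0]:
+L1 (α=1/4) → [231/4, 3, 25/2]
+L3 (α=1/7) → [977/14, 52/7, 27]
→ [70, 7, 27]


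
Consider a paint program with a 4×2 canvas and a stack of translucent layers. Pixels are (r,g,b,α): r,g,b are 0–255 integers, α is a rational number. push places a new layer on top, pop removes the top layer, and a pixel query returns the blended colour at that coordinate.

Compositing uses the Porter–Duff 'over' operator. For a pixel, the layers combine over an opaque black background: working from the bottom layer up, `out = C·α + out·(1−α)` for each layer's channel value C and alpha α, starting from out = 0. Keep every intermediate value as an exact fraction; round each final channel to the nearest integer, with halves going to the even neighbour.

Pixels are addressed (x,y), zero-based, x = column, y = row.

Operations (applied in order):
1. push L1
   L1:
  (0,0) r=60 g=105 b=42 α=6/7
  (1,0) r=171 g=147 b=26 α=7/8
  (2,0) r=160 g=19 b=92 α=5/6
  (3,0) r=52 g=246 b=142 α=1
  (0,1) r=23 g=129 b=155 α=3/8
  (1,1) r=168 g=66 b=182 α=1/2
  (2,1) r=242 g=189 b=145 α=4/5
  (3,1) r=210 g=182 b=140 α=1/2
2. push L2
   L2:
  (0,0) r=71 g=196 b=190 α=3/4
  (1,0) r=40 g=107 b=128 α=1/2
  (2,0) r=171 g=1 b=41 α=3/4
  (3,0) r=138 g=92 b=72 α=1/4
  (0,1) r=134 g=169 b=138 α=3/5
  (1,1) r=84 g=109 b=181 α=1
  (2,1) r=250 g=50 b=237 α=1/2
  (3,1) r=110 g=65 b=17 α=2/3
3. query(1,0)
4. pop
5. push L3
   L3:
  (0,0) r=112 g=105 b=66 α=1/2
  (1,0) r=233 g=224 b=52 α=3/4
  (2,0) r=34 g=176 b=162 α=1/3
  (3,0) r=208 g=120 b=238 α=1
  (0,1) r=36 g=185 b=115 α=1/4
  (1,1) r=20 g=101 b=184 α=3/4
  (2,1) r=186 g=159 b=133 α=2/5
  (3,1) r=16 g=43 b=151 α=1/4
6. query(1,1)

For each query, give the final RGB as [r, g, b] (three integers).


at x=1,y=0 over L1,L2:
after L1 α=7/8: [1197/8, 1029/8, 91/4]
after L2 α=1/2: [1517/16, 1885/16, 603/8]
rounded: [95, 118, 75]

query (1,1) [L1,L3] — begin 0,0,0
L1 α=1/2: [84, 33, 91]
L3 α=3/4: [36, 84, 643/4]
rounded: [36, 84, 161]
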